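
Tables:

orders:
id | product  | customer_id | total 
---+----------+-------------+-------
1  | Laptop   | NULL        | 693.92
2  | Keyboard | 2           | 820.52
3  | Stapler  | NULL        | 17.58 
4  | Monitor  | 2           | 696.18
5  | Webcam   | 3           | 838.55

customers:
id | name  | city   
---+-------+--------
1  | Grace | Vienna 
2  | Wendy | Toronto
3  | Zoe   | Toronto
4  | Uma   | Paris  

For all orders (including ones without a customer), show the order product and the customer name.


LEFT JOIN keeps every row from orders (the left table); where customer_id has no match in customers, the customer columns become NULL. Walk through each order:
  - order 1 (Laptop): customer_id=NULL, no match -> kept with NULL
  - order 2 (Keyboard): customer_id=2 -> matches Wendy
  - order 3 (Stapler): customer_id=NULL, no match -> kept with NULL
  - order 4 (Monitor): customer_id=2 -> matches Wendy
  - order 5 (Webcam): customer_id=3 -> matches Zoe
All 5 rows appear; 2 have NULL customer.

SQL:
SELECT a.product, b.name AS customer
FROM orders a
LEFT JOIN customers b ON a.customer_id = b.id

Result:
product  | customer
---------+---------
Laptop   | NULL    
Keyboard | Wendy   
Stapler  | NULL    
Monitor  | Wendy   
Webcam   | Zoe     


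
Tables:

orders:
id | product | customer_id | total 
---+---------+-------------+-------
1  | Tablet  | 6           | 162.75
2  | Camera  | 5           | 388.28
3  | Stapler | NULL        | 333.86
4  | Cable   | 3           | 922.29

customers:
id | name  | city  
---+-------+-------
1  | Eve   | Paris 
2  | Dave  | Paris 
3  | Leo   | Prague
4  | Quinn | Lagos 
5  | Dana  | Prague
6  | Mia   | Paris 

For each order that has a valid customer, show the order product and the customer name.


INNER JOIN keeps only orders rows whose customer_id matches an id in customers. Walk through each order:
  - order 1 (Tablet): customer_id=6 -> matches Mia
  - order 2 (Camera): customer_id=5 -> matches Dana
  - order 3 (Stapler): customer_id=NULL, no match -> dropped
  - order 4 (Cable): customer_id=3 -> matches Leo
So 1 of 4 rows is dropped.

SQL:
SELECT a.product, b.name AS customer
FROM orders a
INNER JOIN customers b ON a.customer_id = b.id

Result:
product | customer
--------+---------
Tablet  | Mia     
Camera  | Dana    
Cable   | Leo     


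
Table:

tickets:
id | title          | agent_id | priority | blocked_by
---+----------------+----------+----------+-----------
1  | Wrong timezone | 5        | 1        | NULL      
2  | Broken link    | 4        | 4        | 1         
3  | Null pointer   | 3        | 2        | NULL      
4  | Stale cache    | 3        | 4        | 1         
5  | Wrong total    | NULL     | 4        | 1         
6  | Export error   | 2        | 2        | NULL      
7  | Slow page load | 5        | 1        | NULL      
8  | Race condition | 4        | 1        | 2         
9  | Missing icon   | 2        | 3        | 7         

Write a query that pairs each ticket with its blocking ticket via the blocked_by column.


This is a self-join: tickets is joined to a second copy of itself, matching each row's blocked_by to another row's id. Use LEFT JOIN so rows with blocked_by=NULL are kept.
  - ticket 1 (Wrong timezone): blocked_by=NULL -> NULL
  - ticket 2 (Broken link): blocked_by=1 -> Wrong timezone
  - ticket 3 (Null pointer): blocked_by=NULL -> NULL
  - ticket 4 (Stale cache): blocked_by=1 -> Wrong timezone
  - ticket 5 (Wrong total): blocked_by=1 -> Wrong timezone
  - ticket 6 (Export error): blocked_by=NULL -> NULL
  - ticket 7 (Slow page load): blocked_by=NULL -> NULL
  - ticket 8 (Race condition): blocked_by=2 -> Broken link
  - ticket 9 (Missing icon): blocked_by=7 -> Slow page load

SQL:
SELECT a.title AS item, b.title AS blocked_by
FROM tickets a
LEFT JOIN tickets b ON a.blocked_by = b.id

Result:
item           | blocked_by    
---------------+---------------
Wrong timezone | NULL          
Broken link    | Wrong timezone
Null pointer   | NULL          
Stale cache    | Wrong timezone
Wrong total    | Wrong timezone
Export error   | NULL          
Slow page load | NULL          
Race condition | Broken link   
Missing icon   | Slow page load


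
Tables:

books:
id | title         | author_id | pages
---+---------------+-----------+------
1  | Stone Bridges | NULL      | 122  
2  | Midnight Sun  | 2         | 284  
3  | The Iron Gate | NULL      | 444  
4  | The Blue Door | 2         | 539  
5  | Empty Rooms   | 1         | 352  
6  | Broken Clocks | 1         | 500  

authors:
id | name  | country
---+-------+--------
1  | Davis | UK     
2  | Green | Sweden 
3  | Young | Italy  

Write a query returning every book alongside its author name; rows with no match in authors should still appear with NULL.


LEFT JOIN keeps every row from books (the left table); where author_id has no match in authors, the author columns become NULL. Walk through each book:
  - book 1 (Stone Bridges): author_id=NULL, no match -> kept with NULL
  - book 2 (Midnight Sun): author_id=2 -> matches Green
  - book 3 (The Iron Gate): author_id=NULL, no match -> kept with NULL
  - book 4 (The Blue Door): author_id=2 -> matches Green
  - book 5 (Empty Rooms): author_id=1 -> matches Davis
  - book 6 (Broken Clocks): author_id=1 -> matches Davis
All 6 rows appear; 2 have NULL author.

SQL:
SELECT a.title, b.name AS author
FROM books a
LEFT JOIN authors b ON a.author_id = b.id

Result:
title         | author
--------------+-------
Stone Bridges | NULL  
Midnight Sun  | Green 
The Iron Gate | NULL  
The Blue Door | Green 
Empty Rooms   | Davis 
Broken Clocks | Davis 


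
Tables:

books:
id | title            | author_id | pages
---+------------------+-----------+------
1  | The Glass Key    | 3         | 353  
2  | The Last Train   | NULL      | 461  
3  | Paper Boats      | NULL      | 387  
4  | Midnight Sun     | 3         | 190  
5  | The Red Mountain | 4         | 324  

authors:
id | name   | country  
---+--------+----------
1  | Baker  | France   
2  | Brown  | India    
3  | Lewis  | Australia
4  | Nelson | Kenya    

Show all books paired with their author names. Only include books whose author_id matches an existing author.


INNER JOIN keeps only books rows whose author_id matches an id in authors. Walk through each book:
  - book 1 (The Glass Key): author_id=3 -> matches Lewis
  - book 2 (The Last Train): author_id=NULL, no match -> dropped
  - book 3 (Paper Boats): author_id=NULL, no match -> dropped
  - book 4 (Midnight Sun): author_id=3 -> matches Lewis
  - book 5 (The Red Mountain): author_id=4 -> matches Nelson
So 2 of 5 rows are dropped.

SQL:
SELECT a.title, b.name AS author
FROM books a
INNER JOIN authors b ON a.author_id = b.id

Result:
title            | author
-----------------+-------
The Glass Key    | Lewis 
Midnight Sun     | Lewis 
The Red Mountain | Nelson


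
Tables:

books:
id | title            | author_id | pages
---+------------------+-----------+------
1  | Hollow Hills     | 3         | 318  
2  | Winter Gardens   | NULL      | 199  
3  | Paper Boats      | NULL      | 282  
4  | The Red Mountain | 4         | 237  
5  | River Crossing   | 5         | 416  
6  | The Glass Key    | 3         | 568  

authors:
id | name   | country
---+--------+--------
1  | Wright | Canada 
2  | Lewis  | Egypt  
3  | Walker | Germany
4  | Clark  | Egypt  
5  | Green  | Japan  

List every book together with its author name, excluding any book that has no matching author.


INNER JOIN keeps only books rows whose author_id matches an id in authors. Walk through each book:
  - book 1 (Hollow Hills): author_id=3 -> matches Walker
  - book 2 (Winter Gardens): author_id=NULL, no match -> dropped
  - book 3 (Paper Boats): author_id=NULL, no match -> dropped
  - book 4 (The Red Mountain): author_id=4 -> matches Clark
  - book 5 (River Crossing): author_id=5 -> matches Green
  - book 6 (The Glass Key): author_id=3 -> matches Walker
So 2 of 6 rows are dropped.

SQL:
SELECT a.title, b.name AS author
FROM books a
INNER JOIN authors b ON a.author_id = b.id

Result:
title            | author
-----------------+-------
Hollow Hills     | Walker
The Red Mountain | Clark 
River Crossing   | Green 
The Glass Key    | Walker


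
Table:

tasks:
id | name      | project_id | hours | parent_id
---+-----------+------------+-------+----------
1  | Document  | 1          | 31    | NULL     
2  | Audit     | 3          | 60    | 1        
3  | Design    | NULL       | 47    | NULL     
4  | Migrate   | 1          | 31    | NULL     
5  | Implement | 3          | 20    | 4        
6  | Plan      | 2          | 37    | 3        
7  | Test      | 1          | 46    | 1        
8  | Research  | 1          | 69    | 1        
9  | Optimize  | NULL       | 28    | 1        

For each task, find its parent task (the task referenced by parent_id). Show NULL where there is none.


This is a self-join: tasks is joined to a second copy of itself, matching each row's parent_id to another row's id. Use LEFT JOIN so rows with parent_id=NULL are kept.
  - task 1 (Document): parent_id=NULL -> NULL
  - task 2 (Audit): parent_id=1 -> Document
  - task 3 (Design): parent_id=NULL -> NULL
  - task 4 (Migrate): parent_id=NULL -> NULL
  - task 5 (Implement): parent_id=4 -> Migrate
  - task 6 (Plan): parent_id=3 -> Design
  - task 7 (Test): parent_id=1 -> Document
  - task 8 (Research): parent_id=1 -> Document
  - task 9 (Optimize): parent_id=1 -> Document

SQL:
SELECT a.name AS item, b.name AS parent
FROM tasks a
LEFT JOIN tasks b ON a.parent_id = b.id

Result:
item      | parent  
----------+---------
Document  | NULL    
Audit     | Document
Design    | NULL    
Migrate   | NULL    
Implement | Migrate 
Plan      | Design  
Test      | Document
Research  | Document
Optimize  | Document


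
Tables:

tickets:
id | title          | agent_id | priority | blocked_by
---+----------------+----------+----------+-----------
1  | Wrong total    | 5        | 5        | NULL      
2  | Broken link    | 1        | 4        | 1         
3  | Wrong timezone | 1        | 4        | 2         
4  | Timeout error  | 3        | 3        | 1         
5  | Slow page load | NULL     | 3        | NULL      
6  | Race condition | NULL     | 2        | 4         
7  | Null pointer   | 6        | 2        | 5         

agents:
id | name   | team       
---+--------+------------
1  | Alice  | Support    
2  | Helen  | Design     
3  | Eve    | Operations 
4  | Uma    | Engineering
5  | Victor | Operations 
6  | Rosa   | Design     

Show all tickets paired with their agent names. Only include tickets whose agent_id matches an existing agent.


INNER JOIN keeps only tickets rows whose agent_id matches an id in agents. Walk through each ticket:
  - ticket 1 (Wrong total): agent_id=5 -> matches Victor
  - ticket 2 (Broken link): agent_id=1 -> matches Alice
  - ticket 3 (Wrong timezone): agent_id=1 -> matches Alice
  - ticket 4 (Timeout error): agent_id=3 -> matches Eve
  - ticket 5 (Slow page load): agent_id=NULL, no match -> dropped
  - ticket 6 (Race condition): agent_id=NULL, no match -> dropped
  - ticket 7 (Null pointer): agent_id=6 -> matches Rosa
So 2 of 7 rows are dropped.

SQL:
SELECT a.title, b.name AS agent
FROM tickets a
INNER JOIN agents b ON a.agent_id = b.id

Result:
title          | agent 
---------------+-------
Wrong total    | Victor
Broken link    | Alice 
Wrong timezone | Alice 
Timeout error  | Eve   
Null pointer   | Rosa  


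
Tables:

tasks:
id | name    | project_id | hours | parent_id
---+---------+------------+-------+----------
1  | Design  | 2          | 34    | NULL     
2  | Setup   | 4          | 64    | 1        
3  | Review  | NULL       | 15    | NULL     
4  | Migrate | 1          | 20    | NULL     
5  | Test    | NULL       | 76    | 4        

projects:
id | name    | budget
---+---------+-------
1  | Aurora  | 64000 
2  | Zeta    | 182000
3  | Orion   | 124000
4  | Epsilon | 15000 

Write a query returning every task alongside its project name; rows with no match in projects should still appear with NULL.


LEFT JOIN keeps every row from tasks (the left table); where project_id has no match in projects, the project columns become NULL. Walk through each task:
  - task 1 (Design): project_id=2 -> matches Zeta
  - task 2 (Setup): project_id=4 -> matches Epsilon
  - task 3 (Review): project_id=NULL, no match -> kept with NULL
  - task 4 (Migrate): project_id=1 -> matches Aurora
  - task 5 (Test): project_id=NULL, no match -> kept with NULL
All 5 rows appear; 2 have NULL project.

SQL:
SELECT a.name, b.name AS project
FROM tasks a
LEFT JOIN projects b ON a.project_id = b.id

Result:
name    | project
--------+--------
Design  | Zeta   
Setup   | Epsilon
Review  | NULL   
Migrate | Aurora 
Test    | NULL   


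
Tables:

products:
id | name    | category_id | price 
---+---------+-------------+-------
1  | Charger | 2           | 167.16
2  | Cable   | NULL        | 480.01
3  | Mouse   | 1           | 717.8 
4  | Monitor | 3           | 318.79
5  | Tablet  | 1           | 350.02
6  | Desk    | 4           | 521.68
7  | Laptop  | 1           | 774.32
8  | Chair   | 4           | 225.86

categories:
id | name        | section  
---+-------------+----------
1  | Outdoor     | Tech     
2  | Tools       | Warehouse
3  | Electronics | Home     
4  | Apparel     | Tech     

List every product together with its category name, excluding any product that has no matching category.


INNER JOIN keeps only products rows whose category_id matches an id in categories. Walk through each product:
  - product 1 (Charger): category_id=2 -> matches Tools
  - product 2 (Cable): category_id=NULL, no match -> dropped
  - product 3 (Mouse): category_id=1 -> matches Outdoor
  - product 4 (Monitor): category_id=3 -> matches Electronics
  - product 5 (Tablet): category_id=1 -> matches Outdoor
  - product 6 (Desk): category_id=4 -> matches Apparel
  - product 7 (Laptop): category_id=1 -> matches Outdoor
  - product 8 (Chair): category_id=4 -> matches Apparel
So 1 of 8 rows is dropped.

SQL:
SELECT a.name, b.name AS category
FROM products a
INNER JOIN categories b ON a.category_id = b.id

Result:
name    | category   
--------+------------
Charger | Tools      
Mouse   | Outdoor    
Monitor | Electronics
Tablet  | Outdoor    
Desk    | Apparel    
Laptop  | Outdoor    
Chair   | Apparel    


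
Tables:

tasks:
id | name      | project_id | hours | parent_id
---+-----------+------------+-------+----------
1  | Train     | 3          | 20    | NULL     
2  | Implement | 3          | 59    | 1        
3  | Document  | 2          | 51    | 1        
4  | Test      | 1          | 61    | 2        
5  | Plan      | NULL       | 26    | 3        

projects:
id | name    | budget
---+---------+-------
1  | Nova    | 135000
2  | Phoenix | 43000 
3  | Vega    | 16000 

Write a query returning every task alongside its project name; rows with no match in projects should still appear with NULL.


LEFT JOIN keeps every row from tasks (the left table); where project_id has no match in projects, the project columns become NULL. Walk through each task:
  - task 1 (Train): project_id=3 -> matches Vega
  - task 2 (Implement): project_id=3 -> matches Vega
  - task 3 (Document): project_id=2 -> matches Phoenix
  - task 4 (Test): project_id=1 -> matches Nova
  - task 5 (Plan): project_id=NULL, no match -> kept with NULL
All 5 rows appear; 1 has NULL project.

SQL:
SELECT a.name, b.name AS project
FROM tasks a
LEFT JOIN projects b ON a.project_id = b.id

Result:
name      | project
----------+--------
Train     | Vega   
Implement | Vega   
Document  | Phoenix
Test      | Nova   
Plan      | NULL   


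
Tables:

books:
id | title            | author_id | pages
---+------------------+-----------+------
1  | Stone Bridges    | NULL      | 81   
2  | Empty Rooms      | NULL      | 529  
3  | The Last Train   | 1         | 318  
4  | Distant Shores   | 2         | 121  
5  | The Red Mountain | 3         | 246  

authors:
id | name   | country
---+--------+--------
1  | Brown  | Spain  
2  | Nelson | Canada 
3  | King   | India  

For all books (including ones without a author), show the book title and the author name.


LEFT JOIN keeps every row from books (the left table); where author_id has no match in authors, the author columns become NULL. Walk through each book:
  - book 1 (Stone Bridges): author_id=NULL, no match -> kept with NULL
  - book 2 (Empty Rooms): author_id=NULL, no match -> kept with NULL
  - book 3 (The Last Train): author_id=1 -> matches Brown
  - book 4 (Distant Shores): author_id=2 -> matches Nelson
  - book 5 (The Red Mountain): author_id=3 -> matches King
All 5 rows appear; 2 have NULL author.

SQL:
SELECT a.title, b.name AS author
FROM books a
LEFT JOIN authors b ON a.author_id = b.id

Result:
title            | author
-----------------+-------
Stone Bridges    | NULL  
Empty Rooms      | NULL  
The Last Train   | Brown 
Distant Shores   | Nelson
The Red Mountain | King  


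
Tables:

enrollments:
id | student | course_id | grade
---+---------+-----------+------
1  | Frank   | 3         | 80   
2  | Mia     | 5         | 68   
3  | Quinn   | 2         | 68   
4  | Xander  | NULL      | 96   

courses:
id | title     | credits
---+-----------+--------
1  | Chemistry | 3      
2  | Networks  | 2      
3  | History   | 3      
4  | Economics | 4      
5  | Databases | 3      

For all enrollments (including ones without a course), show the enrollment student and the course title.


LEFT JOIN keeps every row from enrollments (the left table); where course_id has no match in courses, the course columns become NULL. Walk through each enrollment:
  - enrollment 1 (Frank): course_id=3 -> matches History
  - enrollment 2 (Mia): course_id=5 -> matches Databases
  - enrollment 3 (Quinn): course_id=2 -> matches Networks
  - enrollment 4 (Xander): course_id=NULL, no match -> kept with NULL
All 4 rows appear; 1 has NULL course.

SQL:
SELECT a.student, b.title AS course
FROM enrollments a
LEFT JOIN courses b ON a.course_id = b.id

Result:
student | course   
--------+----------
Frank   | History  
Mia     | Databases
Quinn   | Networks 
Xander  | NULL     


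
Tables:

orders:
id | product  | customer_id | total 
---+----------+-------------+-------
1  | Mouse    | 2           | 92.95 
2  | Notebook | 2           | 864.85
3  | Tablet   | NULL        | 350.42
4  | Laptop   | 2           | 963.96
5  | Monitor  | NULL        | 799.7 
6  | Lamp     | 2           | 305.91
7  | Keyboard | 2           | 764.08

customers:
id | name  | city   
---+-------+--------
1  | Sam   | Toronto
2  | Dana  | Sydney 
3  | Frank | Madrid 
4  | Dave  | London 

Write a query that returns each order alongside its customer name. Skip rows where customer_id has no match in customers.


INNER JOIN keeps only orders rows whose customer_id matches an id in customers. Walk through each order:
  - order 1 (Mouse): customer_id=2 -> matches Dana
  - order 2 (Notebook): customer_id=2 -> matches Dana
  - order 3 (Tablet): customer_id=NULL, no match -> dropped
  - order 4 (Laptop): customer_id=2 -> matches Dana
  - order 5 (Monitor): customer_id=NULL, no match -> dropped
  - order 6 (Lamp): customer_id=2 -> matches Dana
  - order 7 (Keyboard): customer_id=2 -> matches Dana
So 2 of 7 rows are dropped.

SQL:
SELECT a.product, b.name AS customer
FROM orders a
INNER JOIN customers b ON a.customer_id = b.id

Result:
product  | customer
---------+---------
Mouse    | Dana    
Notebook | Dana    
Laptop   | Dana    
Lamp     | Dana    
Keyboard | Dana    


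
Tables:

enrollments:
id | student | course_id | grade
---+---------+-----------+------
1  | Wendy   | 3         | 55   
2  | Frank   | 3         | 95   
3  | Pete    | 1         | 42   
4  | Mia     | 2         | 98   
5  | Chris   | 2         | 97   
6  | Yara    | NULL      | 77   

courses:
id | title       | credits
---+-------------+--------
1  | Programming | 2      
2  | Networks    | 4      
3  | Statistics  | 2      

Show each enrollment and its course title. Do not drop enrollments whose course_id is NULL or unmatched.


LEFT JOIN keeps every row from enrollments (the left table); where course_id has no match in courses, the course columns become NULL. Walk through each enrollment:
  - enrollment 1 (Wendy): course_id=3 -> matches Statistics
  - enrollment 2 (Frank): course_id=3 -> matches Statistics
  - enrollment 3 (Pete): course_id=1 -> matches Programming
  - enrollment 4 (Mia): course_id=2 -> matches Networks
  - enrollment 5 (Chris): course_id=2 -> matches Networks
  - enrollment 6 (Yara): course_id=NULL, no match -> kept with NULL
All 6 rows appear; 1 has NULL course.

SQL:
SELECT a.student, b.title AS course
FROM enrollments a
LEFT JOIN courses b ON a.course_id = b.id

Result:
student | course     
--------+------------
Wendy   | Statistics 
Frank   | Statistics 
Pete    | Programming
Mia     | Networks   
Chris   | Networks   
Yara    | NULL       


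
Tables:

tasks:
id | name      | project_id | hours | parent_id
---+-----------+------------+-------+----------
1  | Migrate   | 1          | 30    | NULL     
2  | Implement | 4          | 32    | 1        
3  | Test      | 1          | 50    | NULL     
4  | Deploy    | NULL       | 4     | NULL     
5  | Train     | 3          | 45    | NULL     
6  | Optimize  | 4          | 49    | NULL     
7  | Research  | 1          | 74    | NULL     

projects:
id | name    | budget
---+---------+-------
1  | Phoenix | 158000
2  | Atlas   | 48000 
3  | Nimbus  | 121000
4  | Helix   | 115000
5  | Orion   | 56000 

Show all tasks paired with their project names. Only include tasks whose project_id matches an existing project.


INNER JOIN keeps only tasks rows whose project_id matches an id in projects. Walk through each task:
  - task 1 (Migrate): project_id=1 -> matches Phoenix
  - task 2 (Implement): project_id=4 -> matches Helix
  - task 3 (Test): project_id=1 -> matches Phoenix
  - task 4 (Deploy): project_id=NULL, no match -> dropped
  - task 5 (Train): project_id=3 -> matches Nimbus
  - task 6 (Optimize): project_id=4 -> matches Helix
  - task 7 (Research): project_id=1 -> matches Phoenix
So 1 of 7 rows is dropped.

SQL:
SELECT a.name, b.name AS project
FROM tasks a
INNER JOIN projects b ON a.project_id = b.id

Result:
name      | project
----------+--------
Migrate   | Phoenix
Implement | Helix  
Test      | Phoenix
Train     | Nimbus 
Optimize  | Helix  
Research  | Phoenix


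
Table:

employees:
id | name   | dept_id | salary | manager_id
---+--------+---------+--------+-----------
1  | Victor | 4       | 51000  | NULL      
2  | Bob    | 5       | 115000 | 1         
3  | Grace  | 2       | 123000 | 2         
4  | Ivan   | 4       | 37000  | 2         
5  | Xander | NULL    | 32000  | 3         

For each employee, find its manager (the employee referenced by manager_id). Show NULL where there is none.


This is a self-join: employees is joined to a second copy of itself, matching each row's manager_id to another row's id. Use LEFT JOIN so rows with manager_id=NULL are kept.
  - employee 1 (Victor): manager_id=NULL -> NULL
  - employee 2 (Bob): manager_id=1 -> Victor
  - employee 3 (Grace): manager_id=2 -> Bob
  - employee 4 (Ivan): manager_id=2 -> Bob
  - employee 5 (Xander): manager_id=3 -> Grace

SQL:
SELECT a.name AS item, b.name AS manager
FROM employees a
LEFT JOIN employees b ON a.manager_id = b.id

Result:
item   | manager
-------+--------
Victor | NULL   
Bob    | Victor 
Grace  | Bob    
Ivan   | Bob    
Xander | Grace  


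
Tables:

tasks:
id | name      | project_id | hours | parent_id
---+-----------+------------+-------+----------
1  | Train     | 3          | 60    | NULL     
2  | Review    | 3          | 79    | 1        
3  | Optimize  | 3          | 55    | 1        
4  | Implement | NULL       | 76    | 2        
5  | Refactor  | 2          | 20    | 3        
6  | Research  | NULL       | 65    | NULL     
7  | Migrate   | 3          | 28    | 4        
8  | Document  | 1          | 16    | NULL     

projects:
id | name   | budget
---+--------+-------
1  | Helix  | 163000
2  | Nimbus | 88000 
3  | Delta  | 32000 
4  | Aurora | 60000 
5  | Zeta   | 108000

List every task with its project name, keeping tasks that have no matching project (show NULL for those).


LEFT JOIN keeps every row from tasks (the left table); where project_id has no match in projects, the project columns become NULL. Walk through each task:
  - task 1 (Train): project_id=3 -> matches Delta
  - task 2 (Review): project_id=3 -> matches Delta
  - task 3 (Optimize): project_id=3 -> matches Delta
  - task 4 (Implement): project_id=NULL, no match -> kept with NULL
  - task 5 (Refactor): project_id=2 -> matches Nimbus
  - task 6 (Research): project_id=NULL, no match -> kept with NULL
  - task 7 (Migrate): project_id=3 -> matches Delta
  - task 8 (Document): project_id=1 -> matches Helix
All 8 rows appear; 2 have NULL project.

SQL:
SELECT a.name, b.name AS project
FROM tasks a
LEFT JOIN projects b ON a.project_id = b.id

Result:
name      | project
----------+--------
Train     | Delta  
Review    | Delta  
Optimize  | Delta  
Implement | NULL   
Refactor  | Nimbus 
Research  | NULL   
Migrate   | Delta  
Document  | Helix  


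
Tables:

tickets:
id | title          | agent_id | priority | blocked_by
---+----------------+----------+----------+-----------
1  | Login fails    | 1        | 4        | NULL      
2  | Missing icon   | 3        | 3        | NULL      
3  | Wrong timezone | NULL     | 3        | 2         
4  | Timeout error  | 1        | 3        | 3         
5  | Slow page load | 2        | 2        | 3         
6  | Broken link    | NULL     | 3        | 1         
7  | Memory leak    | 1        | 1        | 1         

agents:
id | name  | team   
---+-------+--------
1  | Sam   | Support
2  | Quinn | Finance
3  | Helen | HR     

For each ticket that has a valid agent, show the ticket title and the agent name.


INNER JOIN keeps only tickets rows whose agent_id matches an id in agents. Walk through each ticket:
  - ticket 1 (Login fails): agent_id=1 -> matches Sam
  - ticket 2 (Missing icon): agent_id=3 -> matches Helen
  - ticket 3 (Wrong timezone): agent_id=NULL, no match -> dropped
  - ticket 4 (Timeout error): agent_id=1 -> matches Sam
  - ticket 5 (Slow page load): agent_id=2 -> matches Quinn
  - ticket 6 (Broken link): agent_id=NULL, no match -> dropped
  - ticket 7 (Memory leak): agent_id=1 -> matches Sam
So 2 of 7 rows are dropped.

SQL:
SELECT a.title, b.name AS agent
FROM tickets a
INNER JOIN agents b ON a.agent_id = b.id

Result:
title          | agent
---------------+------
Login fails    | Sam  
Missing icon   | Helen
Timeout error  | Sam  
Slow page load | Quinn
Memory leak    | Sam  


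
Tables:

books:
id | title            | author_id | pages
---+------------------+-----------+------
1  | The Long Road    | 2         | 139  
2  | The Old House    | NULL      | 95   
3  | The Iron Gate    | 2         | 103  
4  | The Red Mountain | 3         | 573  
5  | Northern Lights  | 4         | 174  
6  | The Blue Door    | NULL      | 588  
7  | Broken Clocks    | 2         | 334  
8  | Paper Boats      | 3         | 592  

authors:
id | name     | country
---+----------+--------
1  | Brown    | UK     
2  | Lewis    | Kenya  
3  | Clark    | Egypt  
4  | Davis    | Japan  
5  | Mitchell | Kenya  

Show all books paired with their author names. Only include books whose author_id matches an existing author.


INNER JOIN keeps only books rows whose author_id matches an id in authors. Walk through each book:
  - book 1 (The Long Road): author_id=2 -> matches Lewis
  - book 2 (The Old House): author_id=NULL, no match -> dropped
  - book 3 (The Iron Gate): author_id=2 -> matches Lewis
  - book 4 (The Red Mountain): author_id=3 -> matches Clark
  - book 5 (Northern Lights): author_id=4 -> matches Davis
  - book 6 (The Blue Door): author_id=NULL, no match -> dropped
  - book 7 (Broken Clocks): author_id=2 -> matches Lewis
  - book 8 (Paper Boats): author_id=3 -> matches Clark
So 2 of 8 rows are dropped.

SQL:
SELECT a.title, b.name AS author
FROM books a
INNER JOIN authors b ON a.author_id = b.id

Result:
title            | author
-----------------+-------
The Long Road    | Lewis 
The Iron Gate    | Lewis 
The Red Mountain | Clark 
Northern Lights  | Davis 
Broken Clocks    | Lewis 
Paper Boats      | Clark 


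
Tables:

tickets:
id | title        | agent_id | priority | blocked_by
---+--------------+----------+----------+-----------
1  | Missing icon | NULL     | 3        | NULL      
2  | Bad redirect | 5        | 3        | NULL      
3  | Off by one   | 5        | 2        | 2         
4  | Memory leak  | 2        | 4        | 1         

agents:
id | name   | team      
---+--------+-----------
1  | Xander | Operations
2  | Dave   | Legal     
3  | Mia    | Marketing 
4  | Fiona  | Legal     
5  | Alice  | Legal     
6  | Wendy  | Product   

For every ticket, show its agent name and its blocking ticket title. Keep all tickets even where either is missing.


Two LEFT JOINs from the same base table tickets: one to agents via agent_id, one to tickets itself via blocked_by. Both are LEFT so every ticket is preserved.
Match against agents:
  - ticket 1 (Missing icon): agent_id=NULL, no match -> kept with NULL
  - ticket 2 (Bad redirect): agent_id=5 -> matches Alice
  - ticket 3 (Off by one): agent_id=5 -> matches Alice
  - ticket 4 (Memory leak): agent_id=2 -> matches Dave
Match against tickets (self):
  - ticket 1 (Missing icon): blocked_by=NULL -> NULL
  - ticket 2 (Bad redirect): blocked_by=NULL -> NULL
  - ticket 3 (Off by one): blocked_by=2 -> Bad redirect
  - ticket 4 (Memory leak): blocked_by=1 -> Missing icon

SQL:
SELECT a.title, b.name AS agent, c.title AS blocked_by
FROM tickets a
LEFT JOIN agents b ON a.agent_id = b.id
LEFT JOIN tickets c ON a.blocked_by = c.id

Result:
title        | agent | blocked_by  
-------------+-------+-------------
Missing icon | NULL  | NULL        
Bad redirect | Alice | NULL        
Off by one   | Alice | Bad redirect
Memory leak  | Dave  | Missing icon


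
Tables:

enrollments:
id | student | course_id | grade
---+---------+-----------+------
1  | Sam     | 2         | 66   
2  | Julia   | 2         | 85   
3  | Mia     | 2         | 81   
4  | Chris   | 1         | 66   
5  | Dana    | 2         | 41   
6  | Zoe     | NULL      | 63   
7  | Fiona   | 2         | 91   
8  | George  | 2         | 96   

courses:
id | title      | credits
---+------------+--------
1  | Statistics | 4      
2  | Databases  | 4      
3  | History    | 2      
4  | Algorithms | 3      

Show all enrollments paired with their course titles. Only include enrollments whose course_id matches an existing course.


INNER JOIN keeps only enrollments rows whose course_id matches an id in courses. Walk through each enrollment:
  - enrollment 1 (Sam): course_id=2 -> matches Databases
  - enrollment 2 (Julia): course_id=2 -> matches Databases
  - enrollment 3 (Mia): course_id=2 -> matches Databases
  - enrollment 4 (Chris): course_id=1 -> matches Statistics
  - enrollment 5 (Dana): course_id=2 -> matches Databases
  - enrollment 6 (Zoe): course_id=NULL, no match -> dropped
  - enrollment 7 (Fiona): course_id=2 -> matches Databases
  - enrollment 8 (George): course_id=2 -> matches Databases
So 1 of 8 rows is dropped.

SQL:
SELECT a.student, b.title AS course
FROM enrollments a
INNER JOIN courses b ON a.course_id = b.id

Result:
student | course    
--------+-----------
Sam     | Databases 
Julia   | Databases 
Mia     | Databases 
Chris   | Statistics
Dana    | Databases 
Fiona   | Databases 
George  | Databases 


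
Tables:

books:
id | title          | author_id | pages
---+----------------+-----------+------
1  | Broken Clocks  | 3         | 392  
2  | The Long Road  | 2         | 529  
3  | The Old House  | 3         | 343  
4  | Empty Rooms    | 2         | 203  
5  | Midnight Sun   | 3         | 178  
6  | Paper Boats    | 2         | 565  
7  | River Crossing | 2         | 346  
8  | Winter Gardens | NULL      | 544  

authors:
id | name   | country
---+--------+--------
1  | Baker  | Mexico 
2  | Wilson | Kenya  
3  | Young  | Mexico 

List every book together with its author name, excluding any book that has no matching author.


INNER JOIN keeps only books rows whose author_id matches an id in authors. Walk through each book:
  - book 1 (Broken Clocks): author_id=3 -> matches Young
  - book 2 (The Long Road): author_id=2 -> matches Wilson
  - book 3 (The Old House): author_id=3 -> matches Young
  - book 4 (Empty Rooms): author_id=2 -> matches Wilson
  - book 5 (Midnight Sun): author_id=3 -> matches Young
  - book 6 (Paper Boats): author_id=2 -> matches Wilson
  - book 7 (River Crossing): author_id=2 -> matches Wilson
  - book 8 (Winter Gardens): author_id=NULL, no match -> dropped
So 1 of 8 rows is dropped.

SQL:
SELECT a.title, b.name AS author
FROM books a
INNER JOIN authors b ON a.author_id = b.id

Result:
title          | author
---------------+-------
Broken Clocks  | Young 
The Long Road  | Wilson
The Old House  | Young 
Empty Rooms    | Wilson
Midnight Sun   | Young 
Paper Boats    | Wilson
River Crossing | Wilson


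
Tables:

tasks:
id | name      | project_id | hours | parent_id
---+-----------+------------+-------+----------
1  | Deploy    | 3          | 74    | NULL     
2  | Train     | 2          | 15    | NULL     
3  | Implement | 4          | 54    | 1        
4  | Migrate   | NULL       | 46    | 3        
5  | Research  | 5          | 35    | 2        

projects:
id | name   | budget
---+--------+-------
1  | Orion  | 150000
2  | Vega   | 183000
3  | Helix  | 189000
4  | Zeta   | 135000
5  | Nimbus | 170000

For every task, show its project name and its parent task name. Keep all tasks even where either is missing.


Two LEFT JOINs from the same base table tasks: one to projects via project_id, one to tasks itself via parent_id. Both are LEFT so every task is preserved.
Match against projects:
  - task 1 (Deploy): project_id=3 -> matches Helix
  - task 2 (Train): project_id=2 -> matches Vega
  - task 3 (Implement): project_id=4 -> matches Zeta
  - task 4 (Migrate): project_id=NULL, no match -> kept with NULL
  - task 5 (Research): project_id=5 -> matches Nimbus
Match against tasks (self):
  - task 1 (Deploy): parent_id=NULL -> NULL
  - task 2 (Train): parent_id=NULL -> NULL
  - task 3 (Implement): parent_id=1 -> Deploy
  - task 4 (Migrate): parent_id=3 -> Implement
  - task 5 (Research): parent_id=2 -> Train

SQL:
SELECT a.name, b.name AS project, c.name AS parent
FROM tasks a
LEFT JOIN projects b ON a.project_id = b.id
LEFT JOIN tasks c ON a.parent_id = c.id

Result:
name      | project | parent   
----------+---------+----------
Deploy    | Helix   | NULL     
Train     | Vega    | NULL     
Implement | Zeta    | Deploy   
Migrate   | NULL    | Implement
Research  | Nimbus  | Train    


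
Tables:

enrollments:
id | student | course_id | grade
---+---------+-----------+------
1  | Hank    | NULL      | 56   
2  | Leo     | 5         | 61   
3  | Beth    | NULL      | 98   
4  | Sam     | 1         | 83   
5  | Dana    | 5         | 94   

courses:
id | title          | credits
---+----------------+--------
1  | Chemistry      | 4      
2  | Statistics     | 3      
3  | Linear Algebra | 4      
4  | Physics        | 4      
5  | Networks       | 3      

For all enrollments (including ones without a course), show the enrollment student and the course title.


LEFT JOIN keeps every row from enrollments (the left table); where course_id has no match in courses, the course columns become NULL. Walk through each enrollment:
  - enrollment 1 (Hank): course_id=NULL, no match -> kept with NULL
  - enrollment 2 (Leo): course_id=5 -> matches Networks
  - enrollment 3 (Beth): course_id=NULL, no match -> kept with NULL
  - enrollment 4 (Sam): course_id=1 -> matches Chemistry
  - enrollment 5 (Dana): course_id=5 -> matches Networks
All 5 rows appear; 2 have NULL course.

SQL:
SELECT a.student, b.title AS course
FROM enrollments a
LEFT JOIN courses b ON a.course_id = b.id

Result:
student | course   
--------+----------
Hank    | NULL     
Leo     | Networks 
Beth    | NULL     
Sam     | Chemistry
Dana    | Networks 


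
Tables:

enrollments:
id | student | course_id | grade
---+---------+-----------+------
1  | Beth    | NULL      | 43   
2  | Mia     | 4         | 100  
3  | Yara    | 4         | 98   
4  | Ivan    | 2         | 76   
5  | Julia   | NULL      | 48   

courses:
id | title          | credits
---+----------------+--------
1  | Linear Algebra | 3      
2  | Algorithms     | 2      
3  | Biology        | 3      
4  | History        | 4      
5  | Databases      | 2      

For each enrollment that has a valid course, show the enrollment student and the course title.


INNER JOIN keeps only enrollments rows whose course_id matches an id in courses. Walk through each enrollment:
  - enrollment 1 (Beth): course_id=NULL, no match -> dropped
  - enrollment 2 (Mia): course_id=4 -> matches History
  - enrollment 3 (Yara): course_id=4 -> matches History
  - enrollment 4 (Ivan): course_id=2 -> matches Algorithms
  - enrollment 5 (Julia): course_id=NULL, no match -> dropped
So 2 of 5 rows are dropped.

SQL:
SELECT a.student, b.title AS course
FROM enrollments a
INNER JOIN courses b ON a.course_id = b.id

Result:
student | course    
--------+-----------
Mia     | History   
Yara    | History   
Ivan    | Algorithms


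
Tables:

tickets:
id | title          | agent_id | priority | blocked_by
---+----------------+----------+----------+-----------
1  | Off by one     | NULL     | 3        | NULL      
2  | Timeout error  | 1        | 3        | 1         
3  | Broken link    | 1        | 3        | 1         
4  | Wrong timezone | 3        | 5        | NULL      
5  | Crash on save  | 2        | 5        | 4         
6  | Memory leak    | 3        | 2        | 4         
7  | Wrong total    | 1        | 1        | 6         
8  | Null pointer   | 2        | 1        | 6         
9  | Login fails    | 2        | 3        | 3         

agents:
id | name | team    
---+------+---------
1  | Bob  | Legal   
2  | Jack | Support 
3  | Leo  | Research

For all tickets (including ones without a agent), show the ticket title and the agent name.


LEFT JOIN keeps every row from tickets (the left table); where agent_id has no match in agents, the agent columns become NULL. Walk through each ticket:
  - ticket 1 (Off by one): agent_id=NULL, no match -> kept with NULL
  - ticket 2 (Timeout error): agent_id=1 -> matches Bob
  - ticket 3 (Broken link): agent_id=1 -> matches Bob
  - ticket 4 (Wrong timezone): agent_id=3 -> matches Leo
  - ticket 5 (Crash on save): agent_id=2 -> matches Jack
  - ticket 6 (Memory leak): agent_id=3 -> matches Leo
  - ticket 7 (Wrong total): agent_id=1 -> matches Bob
  - ticket 8 (Null pointer): agent_id=2 -> matches Jack
  - ticket 9 (Login fails): agent_id=2 -> matches Jack
All 9 rows appear; 1 has NULL agent.

SQL:
SELECT a.title, b.name AS agent
FROM tickets a
LEFT JOIN agents b ON a.agent_id = b.id

Result:
title          | agent
---------------+------
Off by one     | NULL 
Timeout error  | Bob  
Broken link    | Bob  
Wrong timezone | Leo  
Crash on save  | Jack 
Memory leak    | Leo  
Wrong total    | Bob  
Null pointer   | Jack 
Login fails    | Jack 


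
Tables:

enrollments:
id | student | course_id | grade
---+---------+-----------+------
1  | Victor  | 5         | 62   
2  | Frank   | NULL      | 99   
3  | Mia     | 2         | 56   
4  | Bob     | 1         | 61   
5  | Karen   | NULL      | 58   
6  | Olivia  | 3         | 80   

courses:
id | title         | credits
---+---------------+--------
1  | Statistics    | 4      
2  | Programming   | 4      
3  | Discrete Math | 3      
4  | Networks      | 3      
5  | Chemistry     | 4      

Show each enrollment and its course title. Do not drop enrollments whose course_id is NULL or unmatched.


LEFT JOIN keeps every row from enrollments (the left table); where course_id has no match in courses, the course columns become NULL. Walk through each enrollment:
  - enrollment 1 (Victor): course_id=5 -> matches Chemistry
  - enrollment 2 (Frank): course_id=NULL, no match -> kept with NULL
  - enrollment 3 (Mia): course_id=2 -> matches Programming
  - enrollment 4 (Bob): course_id=1 -> matches Statistics
  - enrollment 5 (Karen): course_id=NULL, no match -> kept with NULL
  - enrollment 6 (Olivia): course_id=3 -> matches Discrete Math
All 6 rows appear; 2 have NULL course.

SQL:
SELECT a.student, b.title AS course
FROM enrollments a
LEFT JOIN courses b ON a.course_id = b.id

Result:
student | course       
--------+--------------
Victor  | Chemistry    
Frank   | NULL         
Mia     | Programming  
Bob     | Statistics   
Karen   | NULL         
Olivia  | Discrete Math
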